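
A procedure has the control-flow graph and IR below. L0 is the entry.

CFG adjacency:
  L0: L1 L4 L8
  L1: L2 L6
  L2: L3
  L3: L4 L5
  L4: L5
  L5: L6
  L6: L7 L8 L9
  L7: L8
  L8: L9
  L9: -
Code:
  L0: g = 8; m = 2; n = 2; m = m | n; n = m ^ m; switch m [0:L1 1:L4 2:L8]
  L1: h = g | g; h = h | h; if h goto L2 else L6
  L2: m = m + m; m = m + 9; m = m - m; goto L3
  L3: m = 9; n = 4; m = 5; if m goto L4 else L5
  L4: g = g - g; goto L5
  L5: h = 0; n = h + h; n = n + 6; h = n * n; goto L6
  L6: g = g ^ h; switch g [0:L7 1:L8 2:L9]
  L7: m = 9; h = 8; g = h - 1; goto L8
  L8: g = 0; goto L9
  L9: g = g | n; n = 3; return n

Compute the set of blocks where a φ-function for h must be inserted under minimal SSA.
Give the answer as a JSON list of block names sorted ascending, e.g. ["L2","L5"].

Answer: ["L4", "L5", "L6", "L8", "L9"]

Working:
idom tree: L1←L0 L2←L1 L3←L2 L4←L0 L5←L0 L6←L0 L7←L6 L8←L0 L9←L0
Dom at joins:
  L4: preds {L0,L3}: {L0} ∩ {L0,L1,L2,L3} = {L0}; idom=L0
  L5: preds {L3,L4}: {L0,L1,L2,L3} ∩ {L0,L4} = {L0}; idom=L0
  L6: preds {L1,L5}: {L0,L1} ∩ {L0,L5} = {L0}; idom=L0
  L8: preds {L0,L6,L7}: {L0} ∩ {L0,L6} ∩ {L0,L6,L7} = {L0}; idom=L0
  L9: preds {L6,L8}: {L0,L6} ∩ {L0,L8} = {L0}; idom=L0

DF derivation:
  join L4 pred L0: · stop@L0
  join L4 pred L3: L3→L2→L1 stop@L0
  join L5 pred L3: L3→L2→L1 stop@L0
  join L5 pred L4: L4 stop@L0
  join L6 pred L1: L1 stop@L0
  join L6 pred L5: L5 stop@L0
  join L8 pred L0: · stop@L0
  join L8 pred L6: L6 stop@L0
  join L8 pred L7: L7→L6 stop@L0
  join L9 pred L6: L6 stop@L0
  join L9 pred L8: L8 stop@L0
  L0 → ∅
  L1 → {L4,L5,L6}
  L2 → {L4,L5}
  L3 → {L4,L5}
  L4 → {L5}
  L5 → {L6}
  L6 → {L8,L9}
  L7 → {L8}
  L8 → {L9}
  L9 → ∅

φ for h: defs {L1,L5,L7}
  DF⁺ = {L4,L5,L6,L8,L9}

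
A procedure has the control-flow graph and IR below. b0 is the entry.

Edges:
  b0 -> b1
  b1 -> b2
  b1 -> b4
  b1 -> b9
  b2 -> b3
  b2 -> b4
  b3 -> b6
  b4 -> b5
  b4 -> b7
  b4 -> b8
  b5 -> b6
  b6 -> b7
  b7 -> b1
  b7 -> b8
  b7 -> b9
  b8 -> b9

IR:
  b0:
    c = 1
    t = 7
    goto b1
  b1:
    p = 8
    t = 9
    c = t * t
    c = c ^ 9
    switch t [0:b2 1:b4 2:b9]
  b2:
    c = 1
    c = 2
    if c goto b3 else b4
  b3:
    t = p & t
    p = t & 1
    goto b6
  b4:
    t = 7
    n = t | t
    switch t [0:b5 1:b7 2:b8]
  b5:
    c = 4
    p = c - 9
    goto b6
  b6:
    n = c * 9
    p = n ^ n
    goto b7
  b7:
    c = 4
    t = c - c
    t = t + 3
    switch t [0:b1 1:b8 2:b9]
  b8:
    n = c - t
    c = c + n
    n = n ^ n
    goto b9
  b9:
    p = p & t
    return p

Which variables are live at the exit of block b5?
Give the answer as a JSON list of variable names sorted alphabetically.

Answer: ["c"]

Working:
Per-block:
  b0: {c,t} / ∅
  b1: {c,p,t} / ∅
  b2: {c} / ∅
  b3: {p,t} / {p,t}
  b4: {n,t} / ∅
  b5: {c,p} / ∅
  b6: {n,p} / {c}
  b7: {c,t} / ∅
  b8: {c,n} / {c,t}
  b9: {p} / {p,t}

Backward fixpoint:
  live b0: ∅→∅
  live b1: ∅→{c,p,t}
  live b2: {p,t}→{c,p,t}
  live b3: {c,p,t}→{c}
  live b4: {c,p}→{c,p,t}
  live b5: ∅→{c}
  live b6: {c}→{p}
  live b7: {p}→{c,p,t}
  live b8: {c,p,t}→{p,t}
  live b9: {p,t}→∅

live-out(b5) = ["c"]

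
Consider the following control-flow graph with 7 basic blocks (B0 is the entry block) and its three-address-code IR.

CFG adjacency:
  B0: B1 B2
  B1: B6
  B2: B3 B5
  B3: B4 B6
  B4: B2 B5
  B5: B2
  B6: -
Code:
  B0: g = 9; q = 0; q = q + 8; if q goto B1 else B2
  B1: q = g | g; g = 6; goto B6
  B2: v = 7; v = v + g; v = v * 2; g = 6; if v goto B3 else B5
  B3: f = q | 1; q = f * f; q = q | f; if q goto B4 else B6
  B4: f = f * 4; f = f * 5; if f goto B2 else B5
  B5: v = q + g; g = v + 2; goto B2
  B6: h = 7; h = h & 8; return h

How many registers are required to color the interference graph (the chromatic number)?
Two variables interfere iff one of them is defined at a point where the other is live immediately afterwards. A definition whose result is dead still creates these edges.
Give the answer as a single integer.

Block summaries:
  B0: def={g,q} ue=∅
  B1: def={g,q} ue={g}
  B2: def={g,v} ue={g}
  B3: def={f,q} ue={q}
  B4: def={f} ue={f}
  B5: def={g,v} ue={g,q}
  B6: def={h} ue=∅

Liveness:
  B0 li=∅ lo={g,q}
  B1 li={g} lo=∅
  B2 li={g,q} lo={g,q}
  B3 li={g,q} lo={f,g,q}
  B4 li={f,g,q} lo={g,q}
  B5 li={g,q} lo={g,q}
  B6 li=∅ lo=∅

Interfere edges:
  f: {g,q}
  g: {f,q,v}
  h: ∅
  q: {f,g,v}
  v: {g,q}

Registers:
  {f,g,q} pairwise interfere (3-clique) ⇒ χ ≥ 3
  assign f→r2 g→r0 h→r0 q→r1 v→r2 — no edge inside a register ⇒ χ ≤ 3
  χ = 3

Answer: 3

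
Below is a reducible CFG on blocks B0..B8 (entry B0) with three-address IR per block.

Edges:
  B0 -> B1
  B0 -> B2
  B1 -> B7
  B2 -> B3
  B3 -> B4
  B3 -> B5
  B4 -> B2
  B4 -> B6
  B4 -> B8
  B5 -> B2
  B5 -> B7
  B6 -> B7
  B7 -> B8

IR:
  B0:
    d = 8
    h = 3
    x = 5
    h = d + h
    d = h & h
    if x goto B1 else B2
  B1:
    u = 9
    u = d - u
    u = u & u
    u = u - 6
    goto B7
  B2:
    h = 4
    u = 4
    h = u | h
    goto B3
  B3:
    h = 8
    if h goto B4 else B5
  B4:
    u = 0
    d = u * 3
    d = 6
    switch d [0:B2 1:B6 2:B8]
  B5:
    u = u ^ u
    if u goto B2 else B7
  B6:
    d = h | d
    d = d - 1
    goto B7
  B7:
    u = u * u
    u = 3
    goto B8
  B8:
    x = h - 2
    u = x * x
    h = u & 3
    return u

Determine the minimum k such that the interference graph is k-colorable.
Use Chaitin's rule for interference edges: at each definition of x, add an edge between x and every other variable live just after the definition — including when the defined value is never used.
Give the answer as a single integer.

Answer: 3

Working:
def/use:
  B0: def={d,h,x} ue=∅
  B1: def={u} ue={d}
  B2: def={h,u} ue=∅
  B3: def={h} ue=∅
  B4: def={d,u} ue=∅
  B5: def={u} ue={u}
  B6: def={d} ue={d,h}
  B7: def={u} ue={u}
  B8: def={h,u,x} ue={h}

Backward fixpoint:
  B0: in=∅ out={d,h}
  B1: in={d,h} out={h,u}
  B2: in=∅ out={u}
  B3: in={u} out={h,u}
  B4: in={h} out={d,h,u}
  B5: in={h,u} out={h,u}
  B6: in={d,h,u} out={h,u}
  B7: in={h,u} out={h}
  B8: in={h} out=∅

Interference:
  d: {h,u,x}
  h: {d,u,x}
  u: {d,h}
  x: {d,h}

Chromatic number:
  {d,h,u} pairwise interfere (3-clique) ⇒ χ ≥ 3
  assign d→r0 h→r1 u→r2 x→r2 — no edge inside a register ⇒ χ ≤ 3
  χ = 3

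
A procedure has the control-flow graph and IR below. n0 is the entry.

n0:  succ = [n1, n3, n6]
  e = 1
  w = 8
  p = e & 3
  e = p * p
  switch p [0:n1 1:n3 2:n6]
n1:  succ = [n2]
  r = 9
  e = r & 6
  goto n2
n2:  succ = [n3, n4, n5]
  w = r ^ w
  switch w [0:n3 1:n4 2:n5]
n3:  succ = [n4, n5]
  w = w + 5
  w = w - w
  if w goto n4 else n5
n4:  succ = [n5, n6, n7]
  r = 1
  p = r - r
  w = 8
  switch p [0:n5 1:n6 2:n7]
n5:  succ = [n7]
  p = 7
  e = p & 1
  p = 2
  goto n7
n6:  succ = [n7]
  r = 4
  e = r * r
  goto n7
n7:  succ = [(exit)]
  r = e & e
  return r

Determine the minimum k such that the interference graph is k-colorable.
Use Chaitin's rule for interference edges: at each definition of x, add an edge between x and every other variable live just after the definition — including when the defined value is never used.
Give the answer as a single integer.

Answer: 3

Analysis:
Block summaries:
  n0 def {e,p,w} use ∅
  n1 def {e,r} use ∅
  n2 def {w} use {r,w}
  n3 def {w} use {w}
  n4 def {p,r,w} use ∅
  n5 def {e,p} use ∅
  n6 def {e,r} use ∅
  n7 def {r} use {e}

Liveness:
  live n0: ∅→{e,w}
  live n1: {w}→{e,r,w}
  live n2: {e,r,w}→{e,w}
  live n3: {e,w}→{e}
  live n4: {e}→{e}
  live n5: ∅→{e}
  live n6: ∅→{e}
  live n7: {e}→∅

Interfere edges:
  e: {p,r,w}
  p: {e,w}
  r: {e,w}
  w: {e,p,r}

Registers:
  clique {e,p,w} ⇒ need ≥ 3
  assign e→c0 p→c2 r→c2 w→c1 — no edge inside a register ⇒ χ ≤ 3
  χ = 3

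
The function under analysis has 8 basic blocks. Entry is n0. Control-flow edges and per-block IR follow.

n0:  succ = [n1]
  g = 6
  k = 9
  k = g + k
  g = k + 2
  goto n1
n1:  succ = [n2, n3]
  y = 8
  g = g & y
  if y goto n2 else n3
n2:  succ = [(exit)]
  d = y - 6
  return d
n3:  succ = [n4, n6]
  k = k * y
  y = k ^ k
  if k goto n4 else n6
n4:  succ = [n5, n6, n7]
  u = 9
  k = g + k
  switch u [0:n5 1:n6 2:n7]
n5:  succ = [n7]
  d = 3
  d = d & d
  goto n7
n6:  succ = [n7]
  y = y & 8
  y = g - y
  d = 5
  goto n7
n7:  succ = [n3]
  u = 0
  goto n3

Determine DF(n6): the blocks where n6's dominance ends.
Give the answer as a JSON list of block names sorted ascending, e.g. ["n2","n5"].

Answer: ["n7"]

Analysis:
idom tree: n1←n0 n2←n1 n3←n1 n4←n3 n5←n4 n6←n3 n7←n3
Join-block Dom:
  n3: preds {n1,n7}: {n0,n1} ∩ {n0,n1,n3,n7} = {n0,n1}; idom=n1
  n6: preds {n3,n4}: {n0,n1,n3} ∩ {n0,n1,n3,n4} = {n0,n1,n3}; idom=n3
  n7: preds {n4,n5,n6}: {n0,n1,n3,n4} ∩ {n0,n1,n3,n4,n5} ∩ {n0,n1,n3,n6} = {n0,n1,n3}; idom=n3

Frontier:
  join n3 pred n1: · stop@n1
  join n3 pred n7: n7→n3 stop@n1
  join n6 pred n3: · stop@n3
  join n6 pred n4: n4 stop@n3
  join n7 pred n4: n4 stop@n3
  join n7 pred n5: n5→n4 stop@n3
  join n7 pred n6: n6 stop@n3
  n0: DF=∅
  n1: DF=∅
  n2: DF=∅
  n3: DF={n3}
  n4: DF={n6,n7}
  n5: DF={n7}
  n6: DF={n7}
  n7: DF={n3}

DF(n6) = ["n7"]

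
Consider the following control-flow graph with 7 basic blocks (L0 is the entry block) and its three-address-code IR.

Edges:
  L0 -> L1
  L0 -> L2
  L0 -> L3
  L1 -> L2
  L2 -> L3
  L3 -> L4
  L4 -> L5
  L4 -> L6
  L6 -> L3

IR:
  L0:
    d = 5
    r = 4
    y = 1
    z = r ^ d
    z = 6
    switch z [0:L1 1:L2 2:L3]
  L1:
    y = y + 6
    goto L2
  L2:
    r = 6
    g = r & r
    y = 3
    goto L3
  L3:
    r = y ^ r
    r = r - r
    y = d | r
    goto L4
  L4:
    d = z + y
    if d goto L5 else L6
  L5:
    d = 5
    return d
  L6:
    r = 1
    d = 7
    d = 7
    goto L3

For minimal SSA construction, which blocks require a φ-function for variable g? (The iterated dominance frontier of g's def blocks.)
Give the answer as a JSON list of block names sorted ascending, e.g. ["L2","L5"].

idom tree: L1←L0 L2←L0 L3←L0 L4←L3 L5←L4 L6←L4
Dom at joins:
  L2: preds {L0,L1}: {L0} ∩ {L0,L1} = {L0}; idom=L0
  L3: preds {L0,L2,L6}: {L0} ∩ {L0,L2} ∩ {L0,L3,L4,L6} = {L0}; idom=L0

DF derivation:
  L2←L0: walk · to L0
  L2←L1: walk L1 to L0
  L3←L0: walk · to L0
  L3←L2: walk L2 to L0
  L3←L6: walk L6→L4→L3 to L0
  L0: DF=∅
  L1: DF={L2}
  L2: DF={L3}
  L3: DF={L3}
  L4: DF={L3}
  L5: DF=∅
  L6: DF={L3}

φ for g: defs {L2}
  DF⁺ = {L3}

Answer: ["L3"]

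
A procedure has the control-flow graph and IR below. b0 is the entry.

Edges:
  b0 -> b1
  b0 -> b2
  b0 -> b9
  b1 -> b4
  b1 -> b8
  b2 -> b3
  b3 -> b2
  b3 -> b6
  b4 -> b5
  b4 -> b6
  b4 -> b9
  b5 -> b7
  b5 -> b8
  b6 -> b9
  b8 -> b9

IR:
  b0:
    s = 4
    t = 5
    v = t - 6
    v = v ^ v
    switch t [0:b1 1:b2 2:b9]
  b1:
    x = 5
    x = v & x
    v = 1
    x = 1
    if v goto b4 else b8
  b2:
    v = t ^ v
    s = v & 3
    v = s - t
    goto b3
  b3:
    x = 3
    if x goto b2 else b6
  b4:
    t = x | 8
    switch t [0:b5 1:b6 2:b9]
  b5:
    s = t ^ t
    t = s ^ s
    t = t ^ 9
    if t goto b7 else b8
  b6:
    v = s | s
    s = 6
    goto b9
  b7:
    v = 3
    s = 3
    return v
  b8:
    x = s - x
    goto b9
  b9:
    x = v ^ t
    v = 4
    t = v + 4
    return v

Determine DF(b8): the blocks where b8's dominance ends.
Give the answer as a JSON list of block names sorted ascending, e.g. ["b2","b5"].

Answer: ["b9"]

Analysis:
idom tree: b1←b0 b2←b0 b3←b2 b4←b1 b5←b4 b6←b0 b7←b5 b8←b1 b9←b0
Dom∩ at merges:
  b2: preds {b0,b3}: {b0} ∩ {b0,b2,b3} = {b0}; idom=b0
  b6: preds {b3,b4}: {b0,b2,b3} ∩ {b0,b1,b4} = {b0}; idom=b0
  b8: preds {b1,b5}: {b0,b1} ∩ {b0,b1,b4,b5} = {b0,b1}; idom=b1
  b9: preds {b0,b4,b6,b8}: {b0} ∩ {b0,b1,b4} ∩ {b0,b6} ∩ {b0,b1,b8} = {b0}; idom=b0

DF walk-up:
  join b2 pred b0: · stop@b0
  join b2 pred b3: b3→b2 stop@b0
  join b6 pred b3: b3→b2 stop@b0
  join b6 pred b4: b4→b1 stop@b0
  join b8 pred b1: · stop@b1
  join b8 pred b5: b5→b4 stop@b1
  join b9 pred b0: · stop@b0
  join b9 pred b4: b4→b1 stop@b0
  join b9 pred b6: b6 stop@b0
  join b9 pred b8: b8→b1 stop@b0
  DF(b0)=∅
  DF(b1)={b6,b9}
  DF(b2)={b2,b6}
  DF(b3)={b2,b6}
  DF(b4)={b6,b8,b9}
  DF(b5)={b8}
  DF(b6)={b9}
  DF(b7)=∅
  DF(b8)={b9}
  DF(b9)=∅

DF(b8) = ["b9"]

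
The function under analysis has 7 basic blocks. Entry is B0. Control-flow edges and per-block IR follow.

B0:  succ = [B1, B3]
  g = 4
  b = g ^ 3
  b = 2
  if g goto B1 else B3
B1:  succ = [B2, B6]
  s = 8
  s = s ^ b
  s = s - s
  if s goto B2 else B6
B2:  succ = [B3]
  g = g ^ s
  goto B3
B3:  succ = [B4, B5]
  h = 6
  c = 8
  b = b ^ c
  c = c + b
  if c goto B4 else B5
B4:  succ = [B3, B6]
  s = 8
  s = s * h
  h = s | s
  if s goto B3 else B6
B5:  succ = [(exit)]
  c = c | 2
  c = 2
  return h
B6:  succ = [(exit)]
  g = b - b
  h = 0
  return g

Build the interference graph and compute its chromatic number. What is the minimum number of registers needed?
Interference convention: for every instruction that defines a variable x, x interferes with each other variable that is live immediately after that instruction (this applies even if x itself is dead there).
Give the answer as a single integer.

Block summaries:
  B0 def {b,g} use ∅
  B1 def {s} use {b}
  B2 def {g} use {g,s}
  B3 def {b,c,h} use {b}
  B4 def {h,s} use {h}
  B5 def {c} use {c,h}
  B6 def {g,h} use {b}

Backward fixpoint:
  B0 li=∅ lo={b,g}
  B1 li={b,g} lo={b,g,s}
  B2 li={b,g,s} lo={b}
  B3 li={b} lo={b,c,h}
  B4 li={b,h} lo={b}
  B5 li={c,h} lo=∅
  B6 li={b} lo=∅

Conflict graph:
  b: {c,g,h,s}
  c: {b,h}
  g: {b,h,s}
  h: {b,c,g,s}
  s: {b,g,h}

Chromatic number:
  clique {b,g,h,s} ⇒ need ≥ 4
  4-colouring: R0={b}  R1={h}  R2={c,g}  R3={s}
  χ = 4

Answer: 4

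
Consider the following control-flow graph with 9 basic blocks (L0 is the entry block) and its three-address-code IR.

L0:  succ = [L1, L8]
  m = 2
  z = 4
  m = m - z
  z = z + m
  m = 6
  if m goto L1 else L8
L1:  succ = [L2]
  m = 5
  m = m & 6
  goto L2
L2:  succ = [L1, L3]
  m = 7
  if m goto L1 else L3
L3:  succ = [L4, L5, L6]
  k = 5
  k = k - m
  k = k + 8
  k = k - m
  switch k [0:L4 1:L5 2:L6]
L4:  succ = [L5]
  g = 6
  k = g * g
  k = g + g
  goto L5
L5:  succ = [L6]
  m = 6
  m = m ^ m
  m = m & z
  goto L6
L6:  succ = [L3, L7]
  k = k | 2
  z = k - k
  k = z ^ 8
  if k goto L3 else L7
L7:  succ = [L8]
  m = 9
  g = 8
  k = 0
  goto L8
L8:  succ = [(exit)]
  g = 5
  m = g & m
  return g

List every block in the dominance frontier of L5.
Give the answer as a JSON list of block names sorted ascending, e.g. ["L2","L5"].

Answer: ["L6"]

Derivation:
idom tree: L1←L0 L2←L1 L3←L2 L4←L3 L5←L3 L6←L3 L7←L6 L8←L0
Dom at joins:
  L1: preds {L0,L2}: {L0} ∩ {L0,L1,L2} = {L0}; idom=L0
  L3: preds {L2,L6}: {L0,L1,L2} ∩ {L0,L1,L2,L3,L6} = {L0,L1,L2}; idom=L2
  L5: preds {L3,L4}: {L0,L1,L2,L3} ∩ {L0,L1,L2,L3,L4} = {L0,L1,L2,L3}; idom=L3
  L6: preds {L3,L5}: {L0,L1,L2,L3} ∩ {L0,L1,L2,L3,L5} = {L0,L1,L2,L3}; idom=L3
  L8: preds {L0,L7}: {L0} ∩ {L0,L1,L2,L3,L6,L7} = {L0}; idom=L0

DF derivation:
  join L1 pred L0: · stop@L0
  join L1 pred L2: L2→L1 stop@L0
  join L3 pred L2: · stop@L2
  join L3 pred L6: L6→L3 stop@L2
  join L5 pred L3: · stop@L3
  join L5 pred L4: L4 stop@L3
  join L6 pred L3: · stop@L3
  join L6 pred L5: L5 stop@L3
  join L8 pred L0: · stop@L0
  join L8 pred L7: L7→L6→L3→L2→L1 stop@L0
  L0 → ∅
  L1 → {L1,L8}
  L2 → {L1,L8}
  L3 → {L3,L8}
  L4 → {L5}
  L5 → {L6}
  L6 → {L3,L8}
  L7 → {L8}
  L8 → ∅

DF(L5) = ["L6"]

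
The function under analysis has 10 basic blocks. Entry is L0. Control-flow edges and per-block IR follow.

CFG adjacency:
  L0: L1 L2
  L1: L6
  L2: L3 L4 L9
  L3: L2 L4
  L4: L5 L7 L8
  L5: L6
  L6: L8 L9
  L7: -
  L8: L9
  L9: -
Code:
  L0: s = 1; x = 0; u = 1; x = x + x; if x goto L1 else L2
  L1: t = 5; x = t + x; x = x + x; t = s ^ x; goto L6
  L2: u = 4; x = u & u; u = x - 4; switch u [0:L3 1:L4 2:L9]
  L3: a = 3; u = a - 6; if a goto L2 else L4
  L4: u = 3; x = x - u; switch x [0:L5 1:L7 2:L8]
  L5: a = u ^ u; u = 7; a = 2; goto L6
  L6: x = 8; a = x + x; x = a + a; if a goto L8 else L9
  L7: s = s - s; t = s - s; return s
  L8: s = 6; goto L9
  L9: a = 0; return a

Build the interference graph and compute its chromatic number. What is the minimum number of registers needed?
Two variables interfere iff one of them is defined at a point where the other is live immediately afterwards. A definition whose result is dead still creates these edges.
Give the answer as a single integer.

Answer: 4

Derivation:
Per-block:
  L0: def={s,u,x} ue=∅
  L1: def={t,x} ue={s,x}
  L2: def={u,x} ue=∅
  L3: def={a,u} ue=∅
  L4: def={u,x} ue={x}
  L5: def={a,u} ue={u}
  L6: def={a,x} ue=∅
  L7: def={s,t} ue={s}
  L8: def={s} ue=∅
  L9: def={a} ue=∅

Liveness:
  L0: in=∅ out={s,x}
  L1: in={s,x} out=∅
  L2: in={s} out={s,x}
  L3: in={s,x} out={s,x}
  L4: in={s,x} out={s,u}
  L5: in={u} out=∅
  L6: in=∅ out=∅
  L7: in={s} out=∅
  L8: in=∅ out=∅
  L9: in=∅ out=∅

Interfere edges:
  a↔{s,u,x}
  s↔{a,t,u,x}
  t↔{s,x}
  u↔{a,s,x}
  x↔{a,s,t,u}

Colouring:
  lower bound: {a,s,u,x} mutually conflict ⇒ χ ≥ 4
  4-colouring: R0={s}  R1={x}  R2={a,t}  R3={u}
  χ = 4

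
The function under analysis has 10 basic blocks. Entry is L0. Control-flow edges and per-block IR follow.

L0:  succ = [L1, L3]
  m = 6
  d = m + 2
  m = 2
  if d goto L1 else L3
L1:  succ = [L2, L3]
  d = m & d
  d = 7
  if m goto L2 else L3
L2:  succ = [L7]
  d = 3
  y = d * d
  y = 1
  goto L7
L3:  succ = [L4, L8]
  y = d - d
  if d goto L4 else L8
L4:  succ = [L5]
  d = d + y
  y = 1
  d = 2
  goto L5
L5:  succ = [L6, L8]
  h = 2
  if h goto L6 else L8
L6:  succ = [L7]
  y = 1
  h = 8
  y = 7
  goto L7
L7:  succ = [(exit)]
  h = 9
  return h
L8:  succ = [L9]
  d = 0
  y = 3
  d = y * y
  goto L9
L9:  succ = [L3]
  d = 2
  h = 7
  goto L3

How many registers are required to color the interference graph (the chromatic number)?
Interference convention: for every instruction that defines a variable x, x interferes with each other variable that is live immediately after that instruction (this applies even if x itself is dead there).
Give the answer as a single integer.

Block summaries:
  L0: def={d,m} ue=∅
  L1: def={d} ue={d,m}
  L2: def={d,y} ue=∅
  L3: def={y} ue={d}
  L4: def={d,y} ue={d,y}
  L5: def={h} ue=∅
  L6: def={h,y} ue=∅
  L7: def={h} ue=∅
  L8: def={d,y} ue=∅
  L9: def={d,h} ue=∅

Live sets:
  live L0: ∅→{d,m}
  live L1: {d,m}→{d}
  live L2: ∅→∅
  live L3: {d}→{d,y}
  live L4: {d,y}→∅
  live L5: ∅→∅
  live L6: ∅→∅
  live L7: ∅→∅
  live L8: ∅→∅
  live L9: ∅→{d}

Interference:
  d — {h,m,y}
  h — {d}
  m — {d}
  y — {d}

Colouring:
  clique {d,h} ⇒ need ≥ 2
  2-colouring: r0={d}  r1={h,m,y}
  χ = 2

Answer: 2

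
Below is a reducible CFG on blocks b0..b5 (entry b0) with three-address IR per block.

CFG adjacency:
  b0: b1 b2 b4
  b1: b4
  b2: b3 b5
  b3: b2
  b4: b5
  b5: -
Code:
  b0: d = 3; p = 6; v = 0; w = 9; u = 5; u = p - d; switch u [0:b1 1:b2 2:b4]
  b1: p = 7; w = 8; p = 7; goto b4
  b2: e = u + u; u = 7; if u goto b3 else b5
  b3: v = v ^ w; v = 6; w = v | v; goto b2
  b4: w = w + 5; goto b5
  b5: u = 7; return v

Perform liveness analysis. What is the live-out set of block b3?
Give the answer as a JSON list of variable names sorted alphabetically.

def/use:
  b0 def {d,p,u,v,w} use ∅
  b1 def {p,w} use ∅
  b2 def {e,u} use {u}
  b3 def {v,w} use {v,w}
  b4 def {w} use {w}
  b5 def {u} use {v}

Backward fixpoint:
  b0 li=∅ lo={u,v,w}
  b1 li={v} lo={v,w}
  b2 li={u,v,w} lo={u,v,w}
  b3 li={u,v,w} lo={u,v,w}
  b4 li={v,w} lo={v}
  b5 li={v} lo=∅

live-out(b3) = ["u", "v", "w"]

Answer: ["u", "v", "w"]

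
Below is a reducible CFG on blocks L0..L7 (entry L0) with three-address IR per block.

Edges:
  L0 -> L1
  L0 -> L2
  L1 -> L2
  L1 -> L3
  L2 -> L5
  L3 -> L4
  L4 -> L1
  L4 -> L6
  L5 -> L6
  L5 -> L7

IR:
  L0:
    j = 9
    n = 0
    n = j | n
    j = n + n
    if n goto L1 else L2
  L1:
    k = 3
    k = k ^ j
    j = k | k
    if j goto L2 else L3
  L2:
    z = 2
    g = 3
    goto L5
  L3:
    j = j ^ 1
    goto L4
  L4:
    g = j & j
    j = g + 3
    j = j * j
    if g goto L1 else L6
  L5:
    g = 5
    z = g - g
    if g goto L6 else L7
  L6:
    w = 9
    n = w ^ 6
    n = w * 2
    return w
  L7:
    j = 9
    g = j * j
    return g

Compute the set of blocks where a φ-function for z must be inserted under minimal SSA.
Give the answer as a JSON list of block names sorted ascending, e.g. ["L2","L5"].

Answer: ["L6"]

Working:
idom tree: L1←L0 L2←L0 L3←L1 L4←L3 L5←L2 L6←L0 L7←L5
Join-block Dom:
  L1: preds {L0,L4}: {L0} ∩ {L0,L1,L3,L4} = {L0}; idom=L0
  L2: preds {L0,L1}: {L0} ∩ {L0,L1} = {L0}; idom=L0
  L6: preds {L4,L5}: {L0,L1,L3,L4} ∩ {L0,L2,L5} = {L0}; idom=L0

DF walk-up:
  L1←L0: walk · to L0
  L1←L4: walk L4→L3→L1 to L0
  L2←L0: walk · to L0
  L2←L1: walk L1 to L0
  L6←L4: walk L4→L3→L1 to L0
  L6←L5: walk L5→L2 to L0
  L0: DF=∅
  L1: DF={L1,L2,L6}
  L2: DF={L6}
  L3: DF={L1,L6}
  L4: DF={L1,L6}
  L5: DF={L6}
  L6: DF=∅
  L7: DF=∅

φ for z: defs {L2,L5}
  DF⁺ = {L6}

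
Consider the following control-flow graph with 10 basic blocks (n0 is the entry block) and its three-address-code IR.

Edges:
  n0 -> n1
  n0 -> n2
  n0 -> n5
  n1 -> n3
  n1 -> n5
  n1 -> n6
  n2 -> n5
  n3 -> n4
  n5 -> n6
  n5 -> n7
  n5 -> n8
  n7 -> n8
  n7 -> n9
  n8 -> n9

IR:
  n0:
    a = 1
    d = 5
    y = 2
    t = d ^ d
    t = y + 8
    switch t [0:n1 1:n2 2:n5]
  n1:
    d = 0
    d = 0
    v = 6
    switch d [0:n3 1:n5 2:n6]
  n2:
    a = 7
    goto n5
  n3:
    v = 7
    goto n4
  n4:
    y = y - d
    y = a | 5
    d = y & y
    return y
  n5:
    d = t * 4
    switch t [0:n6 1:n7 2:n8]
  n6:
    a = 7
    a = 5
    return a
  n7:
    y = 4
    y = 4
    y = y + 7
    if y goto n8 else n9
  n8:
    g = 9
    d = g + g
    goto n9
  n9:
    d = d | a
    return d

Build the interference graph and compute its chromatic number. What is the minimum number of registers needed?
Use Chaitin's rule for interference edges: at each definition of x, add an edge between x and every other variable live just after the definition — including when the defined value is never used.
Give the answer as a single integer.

Answer: 5

Derivation:
Per-block:
  n0: {a,d,t,y} / ∅
  n1: {d,v} / ∅
  n2: {a} / ∅
  n3: {v} / ∅
  n4: {d,y} / {a,d,y}
  n5: {d} / {t}
  n6: {a} / ∅
  n7: {y} / ∅
  n8: {d,g} / ∅
  n9: {d} / {a,d}

Liveness:
  n0: in=∅ out={a,t,y}
  n1: in={a,t,y} out={a,d,t,y}
  n2: in={t} out={a,t}
  n3: in={a,d,y} out={a,d,y}
  n4: in={a,d,y} out=∅
  n5: in={a,t} out={a,d}
  n6: in=∅ out=∅
  n7: in={a,d} out={a,d}
  n8: in={a} out={a,d}
  n9: in={a,d} out=∅

Interference:
  a↔{d,g,t,v,y}
  d↔{a,t,v,y}
  g↔{a}
  t↔{a,d,v,y}
  v↔{a,d,t,y}
  y↔{a,d,t,v}

Colouring:
  {a,d,t,v,y} pairwise interfere (5-clique) ⇒ χ ≥ 5
  5-colouring: c0={a}  c1={d,g}  c2={t}  c3={v}  c4={y}
  χ = 5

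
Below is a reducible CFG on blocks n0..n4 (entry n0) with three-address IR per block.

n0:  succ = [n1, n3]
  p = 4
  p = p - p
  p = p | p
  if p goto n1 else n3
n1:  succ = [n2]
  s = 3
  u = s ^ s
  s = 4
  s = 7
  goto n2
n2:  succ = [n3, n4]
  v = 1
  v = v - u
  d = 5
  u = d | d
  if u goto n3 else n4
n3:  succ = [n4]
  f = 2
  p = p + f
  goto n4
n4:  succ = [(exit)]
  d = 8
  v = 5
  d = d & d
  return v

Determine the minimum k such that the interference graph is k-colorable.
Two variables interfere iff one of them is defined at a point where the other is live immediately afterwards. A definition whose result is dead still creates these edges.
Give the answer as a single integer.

Answer: 3

Derivation:
def/use:
  n0 def {p} use ∅
  n1 def {s,u} use ∅
  n2 def {d,u,v} use {u}
  n3 def {f,p} use {p}
  n4 def {d,v} use ∅

Liveness:
  n0 li=∅ lo={p}
  n1 li={p} lo={p,u}
  n2 li={p,u} lo={p}
  n3 li={p} lo=∅
  n4 li=∅ lo=∅

Interfere edges:
  d — {p,v}
  f — {p}
  p — {d,f,s,u,v}
  s — {p,u}
  u — {p,s,v}
  v — {d,p,u}

Registers:
  lower bound: {d,p,v} mutually conflict ⇒ χ ≥ 3
  assign d→c1 f→c1 p→c0 s→c2 u→c1 v→c2 — no edge inside a register ⇒ χ ≤ 3
  χ = 3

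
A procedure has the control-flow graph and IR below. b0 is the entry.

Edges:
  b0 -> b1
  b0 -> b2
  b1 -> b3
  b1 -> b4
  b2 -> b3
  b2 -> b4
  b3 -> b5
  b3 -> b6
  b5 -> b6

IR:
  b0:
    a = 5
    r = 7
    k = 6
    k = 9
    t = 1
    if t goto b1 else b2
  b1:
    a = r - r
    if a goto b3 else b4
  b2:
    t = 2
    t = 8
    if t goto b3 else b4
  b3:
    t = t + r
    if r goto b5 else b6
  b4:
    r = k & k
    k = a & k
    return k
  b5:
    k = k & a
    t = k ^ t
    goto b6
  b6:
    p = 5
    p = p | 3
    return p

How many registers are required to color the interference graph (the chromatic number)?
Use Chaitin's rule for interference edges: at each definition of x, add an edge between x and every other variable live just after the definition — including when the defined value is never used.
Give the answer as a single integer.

Block summaries:
  b0: {a,k,r,t} / ∅
  b1: {a} / {r}
  b2: {t} / ∅
  b3: {t} / {r,t}
  b4: {k,r} / {a,k}
  b5: {k,t} / {a,k,t}
  b6: {p} / ∅

Live sets:
  b0: in=∅ out={a,k,r,t}
  b1: in={k,r,t} out={a,k,r,t}
  b2: in={a,k,r} out={a,k,r,t}
  b3: in={a,k,r,t} out={a,k,t}
  b4: in={a,k} out=∅
  b5: in={a,k,t} out=∅
  b6: in=∅ out=∅

Conflict graph:
  a: {k,r,t}
  k: {a,r,t}
  p: ∅
  r: {a,k,t}
  t: {a,k,r}

Chromatic number:
  {a,k,r,t} pairwise interfere (4-clique) ⇒ χ ≥ 4
  4-colouring: r0={a,p}  r1={k}  r2={r}  r3={t}
  χ = 4

Answer: 4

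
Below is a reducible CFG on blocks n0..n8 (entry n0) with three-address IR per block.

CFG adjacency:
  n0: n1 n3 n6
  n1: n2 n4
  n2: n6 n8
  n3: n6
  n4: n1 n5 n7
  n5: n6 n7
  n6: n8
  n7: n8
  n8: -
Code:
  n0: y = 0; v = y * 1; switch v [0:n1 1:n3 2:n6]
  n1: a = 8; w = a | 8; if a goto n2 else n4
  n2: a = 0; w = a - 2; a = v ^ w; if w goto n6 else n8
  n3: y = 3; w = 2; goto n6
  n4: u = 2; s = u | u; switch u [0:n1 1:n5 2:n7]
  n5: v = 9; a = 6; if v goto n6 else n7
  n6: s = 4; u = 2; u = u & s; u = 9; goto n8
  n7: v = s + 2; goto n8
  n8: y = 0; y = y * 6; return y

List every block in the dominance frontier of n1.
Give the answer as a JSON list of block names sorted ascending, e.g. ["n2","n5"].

idom tree: n1←n0 n2←n1 n3←n0 n4←n1 n5←n4 n6←n0 n7←n4 n8←n0
Join-block Dom:
  n1: preds {n0,n4}: {n0} ∩ {n0,n1,n4} = {n0}; idom=n0
  n6: preds {n0,n2,n3,n5}: {n0} ∩ {n0,n1,n2} ∩ {n0,n3} ∩ {n0,n1,n4,n5} = {n0}; idom=n0
  n7: preds {n4,n5}: {n0,n1,n4} ∩ {n0,n1,n4,n5} = {n0,n1,n4}; idom=n4
  n8: preds {n2,n6,n7}: {n0,n1,n2} ∩ {n0,n6} ∩ {n0,n1,n4,n7} = {n0}; idom=n0

Frontier:
  n1←n0: walk · to n0
  n1←n4: walk n4→n1 to n0
  n6←n0: walk · to n0
  n6←n2: walk n2→n1 to n0
  n6←n3: walk n3 to n0
  n6←n5: walk n5→n4→n1 to n0
  n7←n4: walk · to n4
  n7←n5: walk n5 to n4
  n8←n2: walk n2→n1 to n0
  n8←n6: walk n6 to n0
  n8←n7: walk n7→n4→n1 to n0
  n0 → ∅
  n1 → {n1,n6,n8}
  n2 → {n6,n8}
  n3 → {n6}
  n4 → {n1,n6,n8}
  n5 → {n6,n7}
  n6 → {n8}
  n7 → {n8}
  n8 → ∅

DF(n1) = ["n1", "n6", "n8"]

Answer: ["n1", "n6", "n8"]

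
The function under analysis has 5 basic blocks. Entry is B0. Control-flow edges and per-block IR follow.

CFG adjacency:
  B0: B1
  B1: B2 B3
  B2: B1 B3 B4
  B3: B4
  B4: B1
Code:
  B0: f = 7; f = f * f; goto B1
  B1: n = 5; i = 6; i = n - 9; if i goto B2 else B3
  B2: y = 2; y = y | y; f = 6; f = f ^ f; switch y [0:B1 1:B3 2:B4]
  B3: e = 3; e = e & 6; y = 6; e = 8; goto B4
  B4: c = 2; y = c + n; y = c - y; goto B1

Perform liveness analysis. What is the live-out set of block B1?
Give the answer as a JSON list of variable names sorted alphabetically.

Answer: ["n"]

Derivation:
Block summaries:
  B0 def {f} use ∅
  B1 def {i,n} use ∅
  B2 def {f,y} use ∅
  B3 def {e,y} use ∅
  B4 def {c,y} use {n}

Backward fixpoint:
  B0 li=∅ lo=∅
  B1 li=∅ lo={n}
  B2 li={n} lo={n}
  B3 li={n} lo={n}
  B4 li={n} lo=∅

live-out(B1) = ["n"]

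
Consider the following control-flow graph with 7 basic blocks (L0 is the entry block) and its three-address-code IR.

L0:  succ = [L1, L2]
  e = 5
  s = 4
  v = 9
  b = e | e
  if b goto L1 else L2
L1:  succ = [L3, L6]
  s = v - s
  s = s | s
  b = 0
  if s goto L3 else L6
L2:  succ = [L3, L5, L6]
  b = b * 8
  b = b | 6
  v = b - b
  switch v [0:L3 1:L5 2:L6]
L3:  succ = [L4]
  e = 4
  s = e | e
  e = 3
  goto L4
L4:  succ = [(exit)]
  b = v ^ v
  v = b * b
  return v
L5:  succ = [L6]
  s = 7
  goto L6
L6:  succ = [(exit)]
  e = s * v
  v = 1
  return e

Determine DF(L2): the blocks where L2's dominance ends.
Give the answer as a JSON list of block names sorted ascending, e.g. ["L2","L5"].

Answer: ["L3", "L6"]

Working:
idom tree: L1←L0 L2←L0 L3←L0 L4←L3 L5←L2 L6←L0
Dom at joins:
  L3: preds {L1,L2}: {L0,L1} ∩ {L0,L2} = {L0}; idom=L0
  L6: preds {L1,L2,L5}: {L0,L1} ∩ {L0,L2} ∩ {L0,L2,L5} = {L0}; idom=L0

DF derivation:
  L3←L1: walk L1 to L0
  L3←L2: walk L2 to L0
  L6←L1: walk L1 to L0
  L6←L2: walk L2 to L0
  L6←L5: walk L5→L2 to L0
  L0 → ∅
  L1 → {L3,L6}
  L2 → {L3,L6}
  L3 → ∅
  L4 → ∅
  L5 → {L6}
  L6 → ∅

DF(L2) = ["L3", "L6"]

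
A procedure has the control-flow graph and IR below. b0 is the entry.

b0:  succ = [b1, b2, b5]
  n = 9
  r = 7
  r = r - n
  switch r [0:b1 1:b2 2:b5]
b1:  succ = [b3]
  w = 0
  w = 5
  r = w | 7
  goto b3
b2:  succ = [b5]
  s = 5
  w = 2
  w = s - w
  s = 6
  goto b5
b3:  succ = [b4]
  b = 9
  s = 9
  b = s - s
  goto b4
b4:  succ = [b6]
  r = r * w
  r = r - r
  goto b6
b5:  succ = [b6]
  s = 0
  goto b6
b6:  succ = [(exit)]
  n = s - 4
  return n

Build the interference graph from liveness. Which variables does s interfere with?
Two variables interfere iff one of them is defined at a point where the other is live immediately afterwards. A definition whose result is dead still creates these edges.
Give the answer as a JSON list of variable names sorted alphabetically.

Answer: ["b", "r", "w"]

Analysis:
Per-block:
  b0 def {n,r} use ∅
  b1 def {r,w} use ∅
  b2 def {s,w} use ∅
  b3 def {b,s} use ∅
  b4 def {r} use {r,w}
  b5 def {s} use ∅
  b6 def {n} use {s}

Backward fixpoint:
  b0 li=∅ lo=∅
  b1 li=∅ lo={r,w}
  b2 li=∅ lo=∅
  b3 li={r,w} lo={r,s,w}
  b4 li={r,s,w} lo={s}
  b5 li=∅ lo={s}
  b6 li={s} lo=∅

Interfere edges:
  b↔{r,s,w}
  n↔{r}
  r↔{b,n,s,w}
  s↔{b,r,w}
  w↔{b,r,s}

N(s) = ["b", "r", "w"]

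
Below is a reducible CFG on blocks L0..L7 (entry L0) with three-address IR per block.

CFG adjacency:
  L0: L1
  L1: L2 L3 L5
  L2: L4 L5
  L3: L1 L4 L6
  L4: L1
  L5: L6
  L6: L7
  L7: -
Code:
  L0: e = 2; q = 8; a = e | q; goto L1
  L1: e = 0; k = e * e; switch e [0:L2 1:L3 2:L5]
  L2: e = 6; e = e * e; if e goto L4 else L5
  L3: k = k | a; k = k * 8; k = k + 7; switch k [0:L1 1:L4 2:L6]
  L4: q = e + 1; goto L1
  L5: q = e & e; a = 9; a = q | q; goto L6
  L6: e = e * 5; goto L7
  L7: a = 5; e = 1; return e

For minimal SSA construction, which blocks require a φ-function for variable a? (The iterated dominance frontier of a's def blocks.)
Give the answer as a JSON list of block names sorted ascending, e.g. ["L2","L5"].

Answer: ["L6"]

Derivation:
idom tree: L1←L0 L2←L1 L3←L1 L4←L1 L5←L1 L6←L1 L7←L6
Join-block Dom:
  L1: preds {L0,L3,L4}: {L0} ∩ {L0,L1,L3} ∩ {L0,L1,L4} = {L0}; idom=L0
  L4: preds {L2,L3}: {L0,L1,L2} ∩ {L0,L1,L3} = {L0,L1}; idom=L1
  L5: preds {L1,L2}: {L0,L1} ∩ {L0,L1,L2} = {L0,L1}; idom=L1
  L6: preds {L3,L5}: {L0,L1,L3} ∩ {L0,L1,L5} = {L0,L1}; idom=L1

Frontier:
  join L1 pred L0: · stop@L0
  join L1 pred L3: L3→L1 stop@L0
  join L1 pred L4: L4→L1 stop@L0
  join L4 pred L2: L2 stop@L1
  join L4 pred L3: L3 stop@L1
  join L5 pred L1: · stop@L1
  join L5 pred L2: L2 stop@L1
  join L6 pred L3: L3 stop@L1
  join L6 pred L5: L5 stop@L1
  DF(L0)=∅
  DF(L1)={L1}
  DF(L2)={L4,L5}
  DF(L3)={L1,L4,L6}
  DF(L4)={L1}
  DF(L5)={L6}
  DF(L6)=∅
  DF(L7)=∅

φ for a: defs {L0,L5,L7}
  DF⁺ = {L6}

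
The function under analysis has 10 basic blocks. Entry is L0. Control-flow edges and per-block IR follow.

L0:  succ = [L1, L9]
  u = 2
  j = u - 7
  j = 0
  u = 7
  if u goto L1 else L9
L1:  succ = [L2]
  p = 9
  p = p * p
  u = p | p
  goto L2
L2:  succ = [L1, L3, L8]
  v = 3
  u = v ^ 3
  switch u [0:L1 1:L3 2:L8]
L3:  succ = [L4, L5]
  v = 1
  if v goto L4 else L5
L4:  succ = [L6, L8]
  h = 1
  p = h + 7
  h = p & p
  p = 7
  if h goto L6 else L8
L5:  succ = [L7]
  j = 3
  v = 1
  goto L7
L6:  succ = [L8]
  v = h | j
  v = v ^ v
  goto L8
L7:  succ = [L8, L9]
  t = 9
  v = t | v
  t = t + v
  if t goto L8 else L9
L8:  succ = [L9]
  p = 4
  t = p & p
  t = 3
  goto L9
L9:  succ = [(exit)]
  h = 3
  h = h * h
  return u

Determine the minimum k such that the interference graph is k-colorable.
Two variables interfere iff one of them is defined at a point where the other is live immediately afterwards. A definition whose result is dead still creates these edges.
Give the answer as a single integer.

Answer: 4

Working:
def/use:
  L0: def={j,u} ue=∅
  L1: def={p,u} ue=∅
  L2: def={u,v} ue=∅
  L3: def={v} ue=∅
  L4: def={h,p} ue=∅
  L5: def={j,v} ue=∅
  L6: def={v} ue={h,j}
  L7: def={t,v} ue={v}
  L8: def={p,t} ue=∅
  L9: def={h} ue={u}

Live sets:
  L0 li=∅ lo={j,u}
  L1 li={j} lo={j}
  L2 li={j} lo={j,u}
  L3 li={j,u} lo={j,u}
  L4 li={j,u} lo={h,j,u}
  L5 li={u} lo={u,v}
  L6 li={h,j,u} lo={u}
  L7 li={u,v} lo={u}
  L8 li={u} lo={u}
  L9 li={u} lo=∅

Interference:
  h: {j,p,u}
  j: {h,p,u,v}
  p: {h,j,u}
  t: {u,v}
  u: {h,j,p,t,v}
  v: {j,t,u}

Colouring:
  clique {h,j,p,u} ⇒ need ≥ 4
  assign h→c2 j→c1 p→c3 t→c1 u→c0 v→c2 — no edge inside a register ⇒ χ ≤ 4
  χ = 4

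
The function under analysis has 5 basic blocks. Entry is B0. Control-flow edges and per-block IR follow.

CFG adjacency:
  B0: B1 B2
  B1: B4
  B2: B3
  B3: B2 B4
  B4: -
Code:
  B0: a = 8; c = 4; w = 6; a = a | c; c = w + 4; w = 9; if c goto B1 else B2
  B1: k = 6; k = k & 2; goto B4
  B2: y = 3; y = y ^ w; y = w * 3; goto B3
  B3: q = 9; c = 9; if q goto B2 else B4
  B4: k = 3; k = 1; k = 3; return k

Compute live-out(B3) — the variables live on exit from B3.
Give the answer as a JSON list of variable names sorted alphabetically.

def/use:
  B0: {a,c,w} / ∅
  B1: {k} / ∅
  B2: {y} / {w}
  B3: {c,q} / ∅
  B4: {k} / ∅

Liveness:
  live B0: ∅→{w}
  live B1: ∅→∅
  live B2: {w}→{w}
  live B3: {w}→{w}
  live B4: ∅→∅

live-out(B3) = ["w"]

Answer: ["w"]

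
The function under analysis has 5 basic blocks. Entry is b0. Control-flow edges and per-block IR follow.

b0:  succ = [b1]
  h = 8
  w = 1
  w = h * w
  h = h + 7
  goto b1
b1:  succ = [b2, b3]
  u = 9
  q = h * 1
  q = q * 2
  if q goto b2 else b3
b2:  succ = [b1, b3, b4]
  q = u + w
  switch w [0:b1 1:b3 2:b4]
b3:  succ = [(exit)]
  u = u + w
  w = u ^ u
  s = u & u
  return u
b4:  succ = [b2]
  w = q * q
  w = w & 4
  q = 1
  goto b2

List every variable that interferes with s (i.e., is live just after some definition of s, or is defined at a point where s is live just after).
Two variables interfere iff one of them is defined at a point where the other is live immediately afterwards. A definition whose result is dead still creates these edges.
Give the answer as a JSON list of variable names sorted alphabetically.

Answer: ["u"]

Working:
Block summaries:
  b0: def={h,w} ue=∅
  b1: def={q,u} ue={h}
  b2: def={q} ue={u,w}
  b3: def={s,u,w} ue={u,w}
  b4: def={q,w} ue={q}

Live sets:
  live b0: ∅→{h,w}
  live b1: {h,w}→{h,u,w}
  live b2: {h,u,w}→{h,q,u,w}
  live b3: {u,w}→∅
  live b4: {h,q,u}→{h,u,w}

Conflict graph:
  h↔{q,u,w}
  q↔{h,u,w}
  s↔{u}
  u↔{h,q,s,w}
  w↔{h,q,u}

N(s) = ["u"]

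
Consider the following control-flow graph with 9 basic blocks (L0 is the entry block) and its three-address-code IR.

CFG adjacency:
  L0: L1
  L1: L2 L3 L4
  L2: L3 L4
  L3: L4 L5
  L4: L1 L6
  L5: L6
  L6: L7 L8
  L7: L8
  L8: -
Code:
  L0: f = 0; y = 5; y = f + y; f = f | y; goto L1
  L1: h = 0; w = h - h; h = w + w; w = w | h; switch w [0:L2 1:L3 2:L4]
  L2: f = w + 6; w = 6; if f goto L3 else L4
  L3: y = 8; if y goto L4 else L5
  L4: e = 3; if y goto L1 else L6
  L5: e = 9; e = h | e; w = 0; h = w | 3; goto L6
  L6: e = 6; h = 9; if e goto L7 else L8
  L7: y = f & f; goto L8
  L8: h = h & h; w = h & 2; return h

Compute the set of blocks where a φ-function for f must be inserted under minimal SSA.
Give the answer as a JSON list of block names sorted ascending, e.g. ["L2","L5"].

Answer: ["L1", "L3", "L4", "L6"]

Derivation:
idom tree: L1←L0 L2←L1 L3←L1 L4←L1 L5←L3 L6←L1 L7←L6 L8←L6
Dom at joins:
  L1: preds {L0,L4}: {L0} ∩ {L0,L1,L4} = {L0}; idom=L0
  L3: preds {L1,L2}: {L0,L1} ∩ {L0,L1,L2} = {L0,L1}; idom=L1
  L4: preds {L1,L2,L3}: {L0,L1} ∩ {L0,L1,L2} ∩ {L0,L1,L3} = {L0,L1}; idom=L1
  L6: preds {L4,L5}: {L0,L1,L4} ∩ {L0,L1,L3,L5} = {L0,L1}; idom=L1
  L8: preds {L6,L7}: {L0,L1,L6} ∩ {L0,L1,L6,L7} = {L0,L1,L6}; idom=L6

DF walk-up:
  L1←L0: walk · to L0
  L1←L4: walk L4→L1 to L0
  L3←L1: walk · to L1
  L3←L2: walk L2 to L1
  L4←L1: walk · to L1
  L4←L2: walk L2 to L1
  L4←L3: walk L3 to L1
  L6←L4: walk L4 to L1
  L6←L5: walk L5→L3 to L1
  L8←L6: walk · to L6
  L8←L7: walk L7 to L6
  DF(L0)=∅
  DF(L1)={L1}
  DF(L2)={L3,L4}
  DF(L3)={L4,L6}
  DF(L4)={L1,L6}
  DF(L5)={L6}
  DF(L6)=∅
  DF(L7)={L8}
  DF(L8)=∅

φ for f: defs {L0,L2}
  DF⁺ = {L1,L3,L4,L6}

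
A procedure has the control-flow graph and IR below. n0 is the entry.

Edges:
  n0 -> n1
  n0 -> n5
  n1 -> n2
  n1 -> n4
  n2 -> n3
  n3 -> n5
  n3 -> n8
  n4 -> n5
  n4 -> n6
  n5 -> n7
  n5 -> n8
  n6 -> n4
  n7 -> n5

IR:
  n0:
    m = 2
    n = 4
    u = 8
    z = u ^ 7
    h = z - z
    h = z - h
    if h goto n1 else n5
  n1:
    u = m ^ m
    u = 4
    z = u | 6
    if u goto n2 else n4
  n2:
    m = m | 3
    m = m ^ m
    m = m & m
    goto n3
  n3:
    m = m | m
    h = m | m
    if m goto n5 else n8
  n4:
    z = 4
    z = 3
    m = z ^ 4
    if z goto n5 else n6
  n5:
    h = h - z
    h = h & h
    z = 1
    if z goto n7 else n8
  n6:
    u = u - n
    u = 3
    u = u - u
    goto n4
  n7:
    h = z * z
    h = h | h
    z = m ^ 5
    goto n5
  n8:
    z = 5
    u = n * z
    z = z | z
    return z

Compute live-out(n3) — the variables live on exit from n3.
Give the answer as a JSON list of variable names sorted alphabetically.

Answer: ["h", "m", "n", "z"]

Working:
def/use:
  n0 def {h,m,n,u,z} use ∅
  n1 def {u,z} use {m}
  n2 def {m} use {m}
  n3 def {h,m} use {m}
  n4 def {m,z} use ∅
  n5 def {h,z} use {h,z}
  n6 def {u} use {n,u}
  n7 def {h,z} use {m,z}
  n8 def {u,z} use {n}

Backward fixpoint:
  live n0: ∅→{h,m,n,z}
  live n1: {h,m,n}→{h,m,n,u,z}
  live n2: {m,n,z}→{m,n,z}
  live n3: {m,n,z}→{h,m,n,z}
  live n4: {h,n,u}→{h,m,n,u,z}
  live n5: {h,m,n,z}→{m,n,z}
  live n6: {h,n,u}→{h,n,u}
  live n7: {m,n,z}→{h,m,n,z}
  live n8: {n}→∅

live-out(n3) = ["h", "m", "n", "z"]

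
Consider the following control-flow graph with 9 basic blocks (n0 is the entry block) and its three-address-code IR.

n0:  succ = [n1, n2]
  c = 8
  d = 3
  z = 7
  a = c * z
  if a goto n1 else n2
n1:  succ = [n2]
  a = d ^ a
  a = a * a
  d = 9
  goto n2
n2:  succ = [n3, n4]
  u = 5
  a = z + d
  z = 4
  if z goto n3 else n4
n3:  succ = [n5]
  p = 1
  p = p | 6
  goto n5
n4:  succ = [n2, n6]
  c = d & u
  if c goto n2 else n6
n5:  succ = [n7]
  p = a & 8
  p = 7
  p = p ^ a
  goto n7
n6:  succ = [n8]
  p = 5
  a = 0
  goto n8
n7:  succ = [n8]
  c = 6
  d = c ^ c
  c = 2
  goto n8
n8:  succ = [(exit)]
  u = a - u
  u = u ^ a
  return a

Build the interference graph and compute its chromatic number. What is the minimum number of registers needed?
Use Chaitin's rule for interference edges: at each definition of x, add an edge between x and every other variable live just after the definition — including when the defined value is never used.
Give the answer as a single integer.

Block summaries:
  n0: def={a,c,d,z} ue=∅
  n1: def={a,d} ue={a,d}
  n2: def={a,u,z} ue={d,z}
  n3: def={p} ue=∅
  n4: def={c} ue={d,u}
  n5: def={p} ue={a}
  n6: def={a,p} ue=∅
  n7: def={c,d} ue=∅
  n8: def={u} ue={a,u}

Liveness:
  live n0: ∅→{a,d,z}
  live n1: {a,d,z}→{d,z}
  live n2: {d,z}→{a,d,u,z}
  live n3: {a,u}→{a,u}
  live n4: {d,u,z}→{d,u,z}
  live n5: {a,u}→{a,u}
  live n6: {u}→{a,u}
  live n7: {a,u}→{a,u}
  live n8: {a,u}→∅

Conflict graph:
  a↔{c,d,p,u,z}
  c↔{a,d,u,z}
  d↔{a,c,u,z}
  p↔{a,u}
  u↔{a,c,d,p,z}
  z↔{a,c,d,u}

Colouring:
  clique {a,c,d,u,z} ⇒ need ≥ 5
  5-colouring: R0={a}  R1={u}  R2={c,p}  R3={d}  R4={z}
  χ = 5

Answer: 5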